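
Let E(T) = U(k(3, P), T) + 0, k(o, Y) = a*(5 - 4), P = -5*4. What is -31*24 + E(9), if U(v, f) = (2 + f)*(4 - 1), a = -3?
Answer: -711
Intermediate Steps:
P = -20
k(o, Y) = -3 (k(o, Y) = -3*(5 - 4) = -3*1 = -3)
U(v, f) = 6 + 3*f (U(v, f) = (2 + f)*3 = 6 + 3*f)
E(T) = 6 + 3*T (E(T) = (6 + 3*T) + 0 = 6 + 3*T)
-31*24 + E(9) = -31*24 + (6 + 3*9) = -744 + (6 + 27) = -744 + 33 = -711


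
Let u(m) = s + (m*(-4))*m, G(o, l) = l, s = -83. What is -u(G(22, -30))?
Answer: 3683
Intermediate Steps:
u(m) = -83 - 4*m² (u(m) = -83 + (m*(-4))*m = -83 + (-4*m)*m = -83 - 4*m²)
-u(G(22, -30)) = -(-83 - 4*(-30)²) = -(-83 - 4*900) = -(-83 - 3600) = -1*(-3683) = 3683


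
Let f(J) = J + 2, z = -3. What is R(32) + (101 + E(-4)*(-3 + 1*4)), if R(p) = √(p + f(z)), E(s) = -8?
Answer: 93 + √31 ≈ 98.568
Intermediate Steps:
f(J) = 2 + J
R(p) = √(-1 + p) (R(p) = √(p + (2 - 3)) = √(p - 1) = √(-1 + p))
R(32) + (101 + E(-4)*(-3 + 1*4)) = √(-1 + 32) + (101 - 8*(-3 + 1*4)) = √31 + (101 - 8*(-3 + 4)) = √31 + (101 - 8*1) = √31 + (101 - 8) = √31 + 93 = 93 + √31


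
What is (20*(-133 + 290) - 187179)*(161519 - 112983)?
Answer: -8932516904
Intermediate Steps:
(20*(-133 + 290) - 187179)*(161519 - 112983) = (20*157 - 187179)*48536 = (3140 - 187179)*48536 = -184039*48536 = -8932516904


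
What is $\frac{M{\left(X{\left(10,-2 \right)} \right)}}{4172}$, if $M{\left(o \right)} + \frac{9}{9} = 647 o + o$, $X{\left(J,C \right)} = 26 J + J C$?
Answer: $\frac{22217}{596} \approx 37.277$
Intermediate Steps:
$X{\left(J,C \right)} = 26 J + C J$
$M{\left(o \right)} = -1 + 648 o$ ($M{\left(o \right)} = -1 + \left(647 o + o\right) = -1 + 648 o$)
$\frac{M{\left(X{\left(10,-2 \right)} \right)}}{4172} = \frac{-1 + 648 \cdot 10 \left(26 - 2\right)}{4172} = \left(-1 + 648 \cdot 10 \cdot 24\right) \frac{1}{4172} = \left(-1 + 648 \cdot 240\right) \frac{1}{4172} = \left(-1 + 155520\right) \frac{1}{4172} = 155519 \cdot \frac{1}{4172} = \frac{22217}{596}$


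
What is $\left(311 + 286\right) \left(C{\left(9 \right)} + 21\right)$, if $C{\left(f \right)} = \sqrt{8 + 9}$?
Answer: $12537 + 597 \sqrt{17} \approx 14999.0$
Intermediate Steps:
$C{\left(f \right)} = \sqrt{17}$
$\left(311 + 286\right) \left(C{\left(9 \right)} + 21\right) = \left(311 + 286\right) \left(\sqrt{17} + 21\right) = 597 \left(21 + \sqrt{17}\right) = 12537 + 597 \sqrt{17}$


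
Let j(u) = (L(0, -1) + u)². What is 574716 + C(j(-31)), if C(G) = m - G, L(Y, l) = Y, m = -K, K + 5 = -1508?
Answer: 575268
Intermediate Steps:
K = -1513 (K = -5 - 1508 = -1513)
m = 1513 (m = -1*(-1513) = 1513)
j(u) = u² (j(u) = (0 + u)² = u²)
C(G) = 1513 - G
574716 + C(j(-31)) = 574716 + (1513 - 1*(-31)²) = 574716 + (1513 - 1*961) = 574716 + (1513 - 961) = 574716 + 552 = 575268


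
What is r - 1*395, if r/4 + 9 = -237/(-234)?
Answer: -16651/39 ≈ -426.95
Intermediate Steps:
r = -1246/39 (r = -36 + 4*(-237/(-234)) = -36 + 4*(-237*(-1/234)) = -36 + 4*(79/78) = -36 + 158/39 = -1246/39 ≈ -31.949)
r - 1*395 = -1246/39 - 1*395 = -1246/39 - 395 = -16651/39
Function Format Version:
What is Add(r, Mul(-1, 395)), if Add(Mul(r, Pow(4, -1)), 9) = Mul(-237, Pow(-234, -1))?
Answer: Rational(-16651, 39) ≈ -426.95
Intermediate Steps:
r = Rational(-1246, 39) (r = Add(-36, Mul(4, Mul(-237, Pow(-234, -1)))) = Add(-36, Mul(4, Mul(-237, Rational(-1, 234)))) = Add(-36, Mul(4, Rational(79, 78))) = Add(-36, Rational(158, 39)) = Rational(-1246, 39) ≈ -31.949)
Add(r, Mul(-1, 395)) = Add(Rational(-1246, 39), Mul(-1, 395)) = Add(Rational(-1246, 39), -395) = Rational(-16651, 39)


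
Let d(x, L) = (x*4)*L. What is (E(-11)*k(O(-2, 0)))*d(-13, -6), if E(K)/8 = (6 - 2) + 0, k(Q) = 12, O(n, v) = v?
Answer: 119808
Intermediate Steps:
d(x, L) = 4*L*x (d(x, L) = (4*x)*L = 4*L*x)
E(K) = 32 (E(K) = 8*((6 - 2) + 0) = 8*(4 + 0) = 8*4 = 32)
(E(-11)*k(O(-2, 0)))*d(-13, -6) = (32*12)*(4*(-6)*(-13)) = 384*312 = 119808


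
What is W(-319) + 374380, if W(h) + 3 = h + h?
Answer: 373739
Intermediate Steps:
W(h) = -3 + 2*h (W(h) = -3 + (h + h) = -3 + 2*h)
W(-319) + 374380 = (-3 + 2*(-319)) + 374380 = (-3 - 638) + 374380 = -641 + 374380 = 373739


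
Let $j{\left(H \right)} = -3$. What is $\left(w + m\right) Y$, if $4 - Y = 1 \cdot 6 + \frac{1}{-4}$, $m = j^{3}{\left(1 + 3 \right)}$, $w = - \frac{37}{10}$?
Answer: $\frac{2149}{40} \approx 53.725$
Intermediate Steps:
$w = - \frac{37}{10}$ ($w = \left(-37\right) \frac{1}{10} = - \frac{37}{10} \approx -3.7$)
$m = -27$ ($m = \left(-3\right)^{3} = -27$)
$Y = - \frac{7}{4}$ ($Y = 4 - \left(1 \cdot 6 + \frac{1}{-4}\right) = 4 - \left(6 - \frac{1}{4}\right) = 4 - \frac{23}{4} = - \frac{7}{4} \approx -1.75$)
$\left(w + m\right) Y = \left(- \frac{37}{10} - 27\right) \left(- \frac{7}{4}\right) = \left(- \frac{307}{10}\right) \left(- \frac{7}{4}\right) = \frac{2149}{40}$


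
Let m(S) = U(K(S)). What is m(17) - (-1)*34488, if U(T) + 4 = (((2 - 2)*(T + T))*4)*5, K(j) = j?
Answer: 34484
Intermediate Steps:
U(T) = -4 (U(T) = -4 + (((2 - 2)*(T + T))*4)*5 = -4 + ((0*(2*T))*4)*5 = -4 + (0*4)*5 = -4 + 0*5 = -4 + 0 = -4)
m(S) = -4
m(17) - (-1)*34488 = -4 - (-1)*34488 = -4 - 1*(-34488) = -4 + 34488 = 34484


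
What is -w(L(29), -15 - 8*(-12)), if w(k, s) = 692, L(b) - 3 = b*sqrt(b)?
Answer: -692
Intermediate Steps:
L(b) = 3 + b**(3/2) (L(b) = 3 + b*sqrt(b) = 3 + b**(3/2))
-w(L(29), -15 - 8*(-12)) = -1*692 = -692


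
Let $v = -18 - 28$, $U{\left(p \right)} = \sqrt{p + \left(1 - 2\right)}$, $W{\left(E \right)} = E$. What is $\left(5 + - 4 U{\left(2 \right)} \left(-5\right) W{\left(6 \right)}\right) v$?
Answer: $-5750$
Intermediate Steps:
$U{\left(p \right)} = \sqrt{-1 + p}$ ($U{\left(p \right)} = \sqrt{p + \left(1 - 2\right)} = \sqrt{p - 1} = \sqrt{-1 + p}$)
$v = -46$
$\left(5 + - 4 U{\left(2 \right)} \left(-5\right) W{\left(6 \right)}\right) v = \left(5 + - 4 \sqrt{-1 + 2} \left(-5\right) 6\right) \left(-46\right) = \left(5 + - 4 \sqrt{1} \left(-5\right) 6\right) \left(-46\right) = \left(5 + \left(-4\right) 1 \left(-5\right) 6\right) \left(-46\right) = \left(5 + \left(-4\right) \left(-5\right) 6\right) \left(-46\right) = \left(5 + 20 \cdot 6\right) \left(-46\right) = \left(5 + 120\right) \left(-46\right) = 125 \left(-46\right) = -5750$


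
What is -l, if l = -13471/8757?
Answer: 13471/8757 ≈ 1.5383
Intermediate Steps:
l = -13471/8757 (l = -13471*1/8757 = -13471/8757 ≈ -1.5383)
-l = -1*(-13471/8757) = 13471/8757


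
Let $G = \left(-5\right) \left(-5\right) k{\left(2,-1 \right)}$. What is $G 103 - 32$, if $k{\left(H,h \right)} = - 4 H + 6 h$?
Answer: $-36082$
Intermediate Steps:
$G = -350$ ($G = \left(-5\right) \left(-5\right) \left(\left(-4\right) 2 + 6 \left(-1\right)\right) = 25 \left(-8 - 6\right) = 25 \left(-14\right) = -350$)
$G 103 - 32 = \left(-350\right) 103 - 32 = -36050 - 32 = -36082$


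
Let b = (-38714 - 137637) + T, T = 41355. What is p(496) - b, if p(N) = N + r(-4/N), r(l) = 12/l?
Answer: 134004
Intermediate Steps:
b = -134996 (b = (-38714 - 137637) + 41355 = -176351 + 41355 = -134996)
p(N) = -2*N (p(N) = N + 12/((-4/N)) = N + 12*(-N/4) = N - 3*N = -2*N)
p(496) - b = -2*496 - 1*(-134996) = -992 + 134996 = 134004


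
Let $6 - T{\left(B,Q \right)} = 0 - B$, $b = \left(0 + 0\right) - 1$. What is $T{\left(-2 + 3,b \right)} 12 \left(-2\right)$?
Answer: $-168$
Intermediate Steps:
$b = -1$ ($b = 0 - 1 = -1$)
$T{\left(B,Q \right)} = 6 + B$ ($T{\left(B,Q \right)} = 6 - \left(0 - B\right) = 6 - - B = 6 + B$)
$T{\left(-2 + 3,b \right)} 12 \left(-2\right) = \left(6 + \left(-2 + 3\right)\right) 12 \left(-2\right) = \left(6 + 1\right) 12 \left(-2\right) = 7 \cdot 12 \left(-2\right) = 84 \left(-2\right) = -168$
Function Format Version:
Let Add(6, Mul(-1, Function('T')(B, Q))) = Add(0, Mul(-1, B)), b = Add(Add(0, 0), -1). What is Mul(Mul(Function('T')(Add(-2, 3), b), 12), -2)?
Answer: -168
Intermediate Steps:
b = -1 (b = Add(0, -1) = -1)
Function('T')(B, Q) = Add(6, B) (Function('T')(B, Q) = Add(6, Mul(-1, Add(0, Mul(-1, B)))) = Add(6, Mul(-1, Mul(-1, B))) = Add(6, B))
Mul(Mul(Function('T')(Add(-2, 3), b), 12), -2) = Mul(Mul(Add(6, Add(-2, 3)), 12), -2) = Mul(Mul(Add(6, 1), 12), -2) = Mul(Mul(7, 12), -2) = Mul(84, -2) = -168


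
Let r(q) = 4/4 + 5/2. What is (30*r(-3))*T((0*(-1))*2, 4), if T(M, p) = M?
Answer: 0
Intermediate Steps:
r(q) = 7/2 (r(q) = 4*(¼) + 5*(½) = 1 + 5/2 = 7/2)
(30*r(-3))*T((0*(-1))*2, 4) = (30*(7/2))*((0*(-1))*2) = 105*(0*2) = 105*0 = 0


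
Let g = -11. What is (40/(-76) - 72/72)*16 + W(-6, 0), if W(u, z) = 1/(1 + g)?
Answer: -4659/190 ≈ -24.521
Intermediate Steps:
W(u, z) = -⅒ (W(u, z) = 1/(1 - 11) = 1/(-10) = -⅒)
(40/(-76) - 72/72)*16 + W(-6, 0) = (40/(-76) - 72/72)*16 - ⅒ = (40*(-1/76) - 72*1/72)*16 - ⅒ = (-10/19 - 1)*16 - ⅒ = -29/19*16 - ⅒ = -464/19 - ⅒ = -4659/190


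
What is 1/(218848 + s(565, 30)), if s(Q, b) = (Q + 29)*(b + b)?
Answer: 1/254488 ≈ 3.9295e-6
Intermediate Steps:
s(Q, b) = 2*b*(29 + Q) (s(Q, b) = (29 + Q)*(2*b) = 2*b*(29 + Q))
1/(218848 + s(565, 30)) = 1/(218848 + 2*30*(29 + 565)) = 1/(218848 + 2*30*594) = 1/(218848 + 35640) = 1/254488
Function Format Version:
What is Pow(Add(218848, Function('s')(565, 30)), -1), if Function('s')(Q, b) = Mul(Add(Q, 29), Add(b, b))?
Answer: Rational(1, 254488) ≈ 3.9295e-6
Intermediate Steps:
Function('s')(Q, b) = Mul(2, b, Add(29, Q)) (Function('s')(Q, b) = Mul(Add(29, Q), Mul(2, b)) = Mul(2, b, Add(29, Q)))
Pow(Add(218848, Function('s')(565, 30)), -1) = Pow(Add(218848, Mul(2, 30, Add(29, 565))), -1) = Pow(Add(218848, Mul(2, 30, 594)), -1) = Pow(Add(218848, 35640), -1) = Pow(254488, -1) = Rational(1, 254488)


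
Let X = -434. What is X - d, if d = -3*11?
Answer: -401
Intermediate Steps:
d = -33
X - d = -434 - 1*(-33) = -434 + 33 = -401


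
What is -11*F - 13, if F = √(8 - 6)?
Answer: -13 - 11*√2 ≈ -28.556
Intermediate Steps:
F = √2 ≈ 1.4142
-11*F - 13 = -11*√2 - 13 = -13 - 11*√2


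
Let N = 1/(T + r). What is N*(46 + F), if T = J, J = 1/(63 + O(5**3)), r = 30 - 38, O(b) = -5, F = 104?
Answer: -8700/463 ≈ -18.790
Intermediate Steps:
r = -8
J = 1/58 (J = 1/(63 - 5) = 1/58 ≈ 0.017241)
T = 1/58 ≈ 0.017241
N = -58/463 (N = 1/(1/58 - 8) = 1/(-463/58) = -58/463 ≈ -0.12527)
N*(46 + F) = -58*(46 + 104)/463 = -58/463*150 = -8700/463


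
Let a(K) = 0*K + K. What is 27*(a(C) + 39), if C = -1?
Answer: 1026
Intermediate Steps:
a(K) = K (a(K) = 0 + K = K)
27*(a(C) + 39) = 27*(-1 + 39) = 27*38 = 1026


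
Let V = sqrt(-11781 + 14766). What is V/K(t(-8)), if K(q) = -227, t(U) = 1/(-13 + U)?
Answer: -sqrt(2985)/227 ≈ -0.24068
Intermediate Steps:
V = sqrt(2985) ≈ 54.635
V/K(t(-8)) = sqrt(2985)/(-227) = sqrt(2985)*(-1/227) = -sqrt(2985)/227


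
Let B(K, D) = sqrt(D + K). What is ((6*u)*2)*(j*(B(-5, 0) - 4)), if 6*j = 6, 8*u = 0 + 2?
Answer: -12 + 3*I*sqrt(5) ≈ -12.0 + 6.7082*I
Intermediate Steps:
u = 1/4 (u = (0 + 2)/8 = (1/8)*2 = 1/4 ≈ 0.25000)
j = 1 (j = (1/6)*6 = 1)
((6*u)*2)*(j*(B(-5, 0) - 4)) = ((6*(1/4))*2)*(1*(sqrt(0 - 5) - 4)) = ((3/2)*2)*(1*(sqrt(-5) - 4)) = 3*(1*(I*sqrt(5) - 4)) = 3*(1*(-4 + I*sqrt(5))) = 3*(-4 + I*sqrt(5)) = -12 + 3*I*sqrt(5)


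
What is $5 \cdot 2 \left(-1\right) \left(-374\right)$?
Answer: $3740$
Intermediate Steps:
$5 \cdot 2 \left(-1\right) \left(-374\right) = 10 \left(-1\right) \left(-374\right) = \left(-10\right) \left(-374\right) = 3740$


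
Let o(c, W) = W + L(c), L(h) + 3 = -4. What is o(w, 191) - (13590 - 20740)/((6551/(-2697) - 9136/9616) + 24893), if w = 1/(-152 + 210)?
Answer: 7434795600022/40343511883 ≈ 184.29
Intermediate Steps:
w = 1/58 ≈ 0.017241
L(h) = -7 (L(h) = -3 - 4 = -7)
o(c, W) = -7 + W (o(c, W) = W - 7 = -7 + W)
o(w, 191) - (13590 - 20740)/((6551/(-2697) - 9136/9616) + 24893) = (-7 + 191) - (13590 - 20740)/((6551/(-2697) - 9136/9616) + 24893) = 184 - (-7150)/((6551*(-1/2697) - 9136*1/9616) + 24893) = 184 - (-7150)/((-6551/2697 - 571/601) + 24893) = 184 - (-7150)/(-5477138/1620897 + 24893) = 184 - (-7150)/40343511883/1620897 = 184 - (-7150)*1620897/40343511883 = 184 - 1*(-11589413550/40343511883) = 184 + 11589413550/40343511883 = 7434795600022/40343511883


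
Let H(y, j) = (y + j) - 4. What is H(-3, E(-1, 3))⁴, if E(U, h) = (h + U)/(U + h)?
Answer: 1296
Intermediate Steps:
E(U, h) = 1 (E(U, h) = (U + h)/(U + h) = 1)
H(y, j) = -4 + j + y (H(y, j) = (j + y) - 4 = -4 + j + y)
H(-3, E(-1, 3))⁴ = (-4 + 1 - 3)⁴ = (-6)⁴ = 1296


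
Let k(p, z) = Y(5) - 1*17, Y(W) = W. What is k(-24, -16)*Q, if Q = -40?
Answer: 480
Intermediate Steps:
k(p, z) = -12 (k(p, z) = 5 - 1*17 = 5 - 17 = -12)
k(-24, -16)*Q = -12*(-40) = 480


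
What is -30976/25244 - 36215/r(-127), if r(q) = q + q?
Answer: 226585889/1602994 ≈ 141.35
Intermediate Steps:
r(q) = 2*q
-30976/25244 - 36215/r(-127) = -30976/25244 - 36215/(2*(-127)) = -30976*1/25244 - 36215/(-254) = -7744/6311 - 36215*(-1/254) = -7744/6311 + 36215/254 = 226585889/1602994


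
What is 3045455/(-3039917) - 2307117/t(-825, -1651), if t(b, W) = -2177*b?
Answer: -4161052501888/1819922309975 ≈ -2.2864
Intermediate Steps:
3045455/(-3039917) - 2307117/t(-825, -1651) = 3045455/(-3039917) - 2307117/((-2177*(-825))) = 3045455*(-1/3039917) - 2307117/1796025 = -3045455/3039917 - 2307117*1/1796025 = -3045455/3039917 - 769039/598675 = -4161052501888/1819922309975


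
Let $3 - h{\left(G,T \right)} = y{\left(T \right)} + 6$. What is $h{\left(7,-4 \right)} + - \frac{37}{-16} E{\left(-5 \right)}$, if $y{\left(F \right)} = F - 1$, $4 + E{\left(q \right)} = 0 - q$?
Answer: $\frac{69}{16} \approx 4.3125$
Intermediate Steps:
$E{\left(q \right)} = -4 - q$ ($E{\left(q \right)} = -4 + \left(0 - q\right) = -4 - q$)
$y{\left(F \right)} = -1 + F$ ($y{\left(F \right)} = F - 1 = -1 + F$)
$h{\left(G,T \right)} = -2 - T$ ($h{\left(G,T \right)} = 3 - \left(\left(-1 + T\right) + 6\right) = 3 - \left(5 + T\right) = -2 - T$)
$h{\left(7,-4 \right)} + - \frac{37}{-16} E{\left(-5 \right)} = \left(-2 - -4\right) + - \frac{37}{-16} \left(-4 - -5\right) = \left(-2 + 4\right) + \left(-37\right) \left(- \frac{1}{16}\right) \left(-4 + 5\right) = 2 + \frac{37}{16} \cdot 1 = 2 + \frac{37}{16} = \frac{69}{16}$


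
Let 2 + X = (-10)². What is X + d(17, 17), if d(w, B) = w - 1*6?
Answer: 109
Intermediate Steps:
d(w, B) = -6 + w (d(w, B) = w - 6 = -6 + w)
X = 98 (X = -2 + (-10)² = -2 + 100 = 98)
X + d(17, 17) = 98 + (-6 + 17) = 98 + 11 = 109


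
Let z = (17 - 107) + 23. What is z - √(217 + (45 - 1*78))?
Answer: -67 - 2*√46 ≈ -80.565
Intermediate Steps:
z = -67 (z = -90 + 23 = -67)
z - √(217 + (45 - 1*78)) = -67 - √(217 + (45 - 1*78)) = -67 - √(217 + (45 - 78)) = -67 - √(217 - 33) = -67 - √184 = -67 - 2*√46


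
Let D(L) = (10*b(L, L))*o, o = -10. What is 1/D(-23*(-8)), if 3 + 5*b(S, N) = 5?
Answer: -1/40 ≈ -0.025000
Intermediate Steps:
b(S, N) = ⅖ (b(S, N) = -⅗ + (⅕)*5 = -⅗ + 1 = ⅖)
D(L) = -40 (D(L) = (10*(⅖))*(-10) = 4*(-10) = -40)
1/D(-23*(-8)) = 1/(-40) = -1/40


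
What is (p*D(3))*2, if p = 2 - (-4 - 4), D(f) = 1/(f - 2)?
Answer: 20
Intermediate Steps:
D(f) = 1/(-2 + f)
p = 10 (p = 2 - 1*(-8) = 2 + 8 = 10)
(p*D(3))*2 = (10/(-2 + 3))*2 = (10/1)*2 = (10*1)*2 = 10*2 = 20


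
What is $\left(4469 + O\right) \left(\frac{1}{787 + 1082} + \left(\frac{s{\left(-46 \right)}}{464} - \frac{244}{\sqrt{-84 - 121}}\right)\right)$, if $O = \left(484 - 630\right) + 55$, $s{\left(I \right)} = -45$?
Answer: $- \frac{183090149}{433608} + \frac{1068232 i \sqrt{205}}{205} \approx -422.25 + 74609.0 i$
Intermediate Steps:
$O = -91$ ($O = -146 + 55 = -91$)
$\left(4469 + O\right) \left(\frac{1}{787 + 1082} + \left(\frac{s{\left(-46 \right)}}{464} - \frac{244}{\sqrt{-84 - 121}}\right)\right) = \left(4469 - 91\right) \left(\frac{1}{787 + 1082} - \left(\frac{45}{464} + \frac{244}{\sqrt{-84 - 121}}\right)\right) = 4378 \left(\frac{1}{1869} - \left(\frac{45}{464} + \frac{244}{\sqrt{-205}}\right)\right) = 4378 \left(\frac{1}{1869} - \left(\frac{45}{464} + \frac{244}{i \sqrt{205}}\right)\right) = 4378 \left(\frac{1}{1869} - \left(\frac{45}{464} + 244 \left(- \frac{i \sqrt{205}}{205}\right)\right)\right) = 4378 \left(\frac{1}{1869} - \left(\frac{45}{464} - \frac{244 i \sqrt{205}}{205}\right)\right) = 4378 \left(- \frac{83641}{867216} + \frac{244 i \sqrt{205}}{205}\right) = - \frac{183090149}{433608} + \frac{1068232 i \sqrt{205}}{205}$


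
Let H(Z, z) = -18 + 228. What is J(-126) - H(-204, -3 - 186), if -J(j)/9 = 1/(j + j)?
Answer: -5879/28 ≈ -209.96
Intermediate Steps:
H(Z, z) = 210
J(j) = -9/(2*j) (J(j) = -9/(j + j) = -9*1/(2*j) = -9/(2*j))
J(-126) - H(-204, -3 - 186) = -9/2/(-126) - 1*210 = -9/2*(-1/126) - 210 = 1/28 - 210 = -5879/28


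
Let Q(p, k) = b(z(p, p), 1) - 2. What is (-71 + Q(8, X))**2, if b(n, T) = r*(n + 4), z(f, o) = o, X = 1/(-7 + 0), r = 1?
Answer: 3721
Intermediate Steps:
X = -1/7 (X = 1/(-7) = -1/7 ≈ -0.14286)
b(n, T) = 4 + n (b(n, T) = 1*(n + 4) = 1*(4 + n) = 4 + n)
Q(p, k) = 2 + p (Q(p, k) = (4 + p) - 2 = 2 + p)
(-71 + Q(8, X))**2 = (-71 + (2 + 8))**2 = (-71 + 10)**2 = (-61)**2 = 3721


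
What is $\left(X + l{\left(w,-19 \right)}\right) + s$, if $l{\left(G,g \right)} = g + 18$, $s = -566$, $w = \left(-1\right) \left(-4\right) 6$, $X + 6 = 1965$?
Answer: $1392$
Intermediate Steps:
$X = 1959$ ($X = -6 + 1965 = 1959$)
$w = 24$ ($w = 4 \cdot 6 = 24$)
$l{\left(G,g \right)} = 18 + g$
$\left(X + l{\left(w,-19 \right)}\right) + s = \left(1959 + \left(18 - 19\right)\right) - 566 = \left(1959 - 1\right) - 566 = 1958 - 566 = 1392$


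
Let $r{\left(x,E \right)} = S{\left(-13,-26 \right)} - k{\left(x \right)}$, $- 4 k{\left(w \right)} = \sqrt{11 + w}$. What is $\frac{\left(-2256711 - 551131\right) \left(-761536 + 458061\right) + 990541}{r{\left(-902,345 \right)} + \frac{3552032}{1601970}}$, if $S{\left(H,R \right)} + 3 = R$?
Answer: $- \frac{234271446636005401665609840}{7935034818028891} - \frac{19681008911268156057797100 i \sqrt{11}}{7935034818028891} \approx -2.9524 \cdot 10^{10} - 8.2261 \cdot 10^{9} i$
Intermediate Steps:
$k{\left(w \right)} = - \frac{\sqrt{11 + w}}{4}$
$S{\left(H,R \right)} = -3 + R$
$r{\left(x,E \right)} = -29 + \frac{\sqrt{11 + x}}{4}$ ($r{\left(x,E \right)} = \left(-3 - 26\right) - - \frac{\sqrt{11 + x}}{4} = -29 + \frac{\sqrt{11 + x}}{4}$)
$\frac{\left(-2256711 - 551131\right) \left(-761536 + 458061\right) + 990541}{r{\left(-902,345 \right)} + \frac{3552032}{1601970}} = \frac{\left(-2256711 - 551131\right) \left(-761536 + 458061\right) + 990541}{\left(-29 + \frac{\sqrt{11 - 902}}{4}\right) + \frac{3552032}{1601970}} = \frac{\left(-2807842\right) \left(-303475\right) + 990541}{\left(-29 + \frac{\sqrt{-891}}{4}\right) + 3552032 \cdot \frac{1}{1601970}} = \frac{852109850950 + 990541}{\left(-29 + \frac{9 i \sqrt{11}}{4}\right) + \frac{1776016}{800985}} = \frac{852110841491}{\left(-29 + \frac{9 i \sqrt{11}}{4}\right) + \frac{1776016}{800985}} = \frac{852110841491}{- \frac{21452549}{800985} + \frac{9 i \sqrt{11}}{4}}$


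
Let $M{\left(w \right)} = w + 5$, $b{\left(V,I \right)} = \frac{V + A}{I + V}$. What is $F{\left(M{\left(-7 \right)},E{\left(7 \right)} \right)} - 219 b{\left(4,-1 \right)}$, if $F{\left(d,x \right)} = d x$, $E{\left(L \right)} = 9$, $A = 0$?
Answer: $-310$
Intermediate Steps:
$b{\left(V,I \right)} = \frac{V}{I + V}$ ($b{\left(V,I \right)} = \frac{V + 0}{I + V} = \frac{V}{I + V}$)
$M{\left(w \right)} = 5 + w$
$F{\left(M{\left(-7 \right)},E{\left(7 \right)} \right)} - 219 b{\left(4,-1 \right)} = \left(5 - 7\right) 9 - 219 \frac{4}{-1 + 4} = \left(-2\right) 9 - 219 \cdot \frac{4}{3} = -18 - 219 \cdot 4 \cdot \frac{1}{3} = -18 - 219 \cdot \frac{4}{3} = -18 - 292 = -310$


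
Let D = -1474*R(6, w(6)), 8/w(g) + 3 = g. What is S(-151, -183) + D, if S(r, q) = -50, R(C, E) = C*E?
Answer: -23634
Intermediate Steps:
w(g) = 8/(-3 + g)
D = -23584 (D = -8844*8/(-3 + 6) = -8844*8/3 = -1474*16 = -23584)
S(-151, -183) + D = -50 - 23584 = -23634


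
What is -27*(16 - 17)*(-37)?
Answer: -999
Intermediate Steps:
-27*(16 - 17)*(-37) = -27*(-1)*(-37) = 27*(-37) = -999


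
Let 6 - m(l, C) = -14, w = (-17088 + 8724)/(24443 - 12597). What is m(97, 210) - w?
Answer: 122642/5923 ≈ 20.706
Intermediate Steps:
w = -4182/5923 (w = -8364/11846 = -8364*1/11846 = -4182/5923 ≈ -0.70606)
m(l, C) = 20 (m(l, C) = 6 - 1*(-14) = 6 + 14 = 20)
m(97, 210) - w = 20 - 1*(-4182/5923) = 20 + 4182/5923 = 122642/5923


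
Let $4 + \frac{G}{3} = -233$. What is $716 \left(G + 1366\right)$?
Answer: $468980$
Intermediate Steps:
$G = -711$ ($G = -12 + 3 \left(-233\right) = -12 - 699 = -711$)
$716 \left(G + 1366\right) = 716 \left(-711 + 1366\right) = 716 \cdot 655 = 468980$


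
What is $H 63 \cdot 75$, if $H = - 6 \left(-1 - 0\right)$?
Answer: $28350$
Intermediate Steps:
$H = 6$ ($H = - 6 \left(-1 + 0\right) = \left(-6\right) \left(-1\right) = 6$)
$H 63 \cdot 75 = 6 \cdot 63 \cdot 75 = 378 \cdot 75 = 28350$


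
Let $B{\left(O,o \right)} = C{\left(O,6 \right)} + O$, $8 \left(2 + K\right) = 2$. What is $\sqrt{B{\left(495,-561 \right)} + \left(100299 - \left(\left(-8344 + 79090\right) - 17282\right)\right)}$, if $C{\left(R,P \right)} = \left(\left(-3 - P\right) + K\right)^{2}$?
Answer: $\frac{\sqrt{759129}}{4} \approx 217.82$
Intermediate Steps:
$K = - \frac{7}{4}$ ($K = -2 + \frac{1}{8} \cdot 2 = -2 + \frac{1}{4} = - \frac{7}{4} \approx -1.75$)
$C{\left(R,P \right)} = \left(- \frac{19}{4} - P\right)^{2}$ ($C{\left(R,P \right)} = \left(\left(-3 - P\right) - \frac{7}{4}\right)^{2} = \left(- \frac{19}{4} - P\right)^{2}$)
$B{\left(O,o \right)} = \frac{1849}{16} + O$ ($B{\left(O,o \right)} = \frac{\left(19 + 4 \cdot 6\right)^{2}}{16} + O = \frac{\left(19 + 24\right)^{2}}{16} + O = \frac{43^{2}}{16} + O = \frac{1}{16} \cdot 1849 + O = \frac{1849}{16} + O$)
$\sqrt{B{\left(495,-561 \right)} + \left(100299 - \left(\left(-8344 + 79090\right) - 17282\right)\right)} = \sqrt{\left(\frac{1849}{16} + 495\right) + \left(100299 - \left(\left(-8344 + 79090\right) - 17282\right)\right)} = \sqrt{\frac{9769}{16} + \left(100299 - \left(70746 - 17282\right)\right)} = \sqrt{\frac{9769}{16} + \left(100299 - 53464\right)} = \sqrt{\frac{9769}{16} + 46835} = \sqrt{\frac{759129}{16}} = \frac{\sqrt{759129}}{4}$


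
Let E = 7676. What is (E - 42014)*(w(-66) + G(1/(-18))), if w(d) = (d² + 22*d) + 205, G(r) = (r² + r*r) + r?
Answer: -2882388950/27 ≈ -1.0676e+8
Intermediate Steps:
G(r) = r + 2*r² (G(r) = (r² + r²) + r = 2*r² + r = r + 2*r²)
w(d) = 205 + d² + 22*d
(E - 42014)*(w(-66) + G(1/(-18))) = (7676 - 42014)*((205 + (-66)² + 22*(-66)) + (1 + 2/(-18))/(-18)) = -34338*((205 + 4356 - 1452) - (1 + 2*(-1/18))/18) = -34338*(3109 - (1 - ⅑)/18) = -34338*(3109 - 1/18*8/9) = -34338*(3109 - 4/81) = -34338*251825/81 = -2882388950/27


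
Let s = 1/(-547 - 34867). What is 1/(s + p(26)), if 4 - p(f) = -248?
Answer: 35414/8924327 ≈ 0.0039683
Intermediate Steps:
p(f) = 252 (p(f) = 4 - 1*(-248) = 4 + 248 = 252)
s = -1/35414 (s = 1/(-35414) = -1/35414 ≈ -2.8237e-5)
1/(s + p(26)) = 1/(-1/35414 + 252) = 1/(8924327/35414) = 35414/8924327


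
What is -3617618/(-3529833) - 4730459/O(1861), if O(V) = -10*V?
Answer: 16765054154327/65690192130 ≈ 255.21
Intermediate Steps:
-3617618/(-3529833) - 4730459/O(1861) = -3617618/(-3529833) - 4730459/((-10*1861)) = -3617618*(-1/3529833) - 4730459/(-18610) = 3617618/3529833 - 4730459*(-1/18610) = 3617618/3529833 + 4730459/18610 = 16765054154327/65690192130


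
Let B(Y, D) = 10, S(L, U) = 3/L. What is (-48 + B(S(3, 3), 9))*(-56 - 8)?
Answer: 2432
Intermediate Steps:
(-48 + B(S(3, 3), 9))*(-56 - 8) = (-48 + 10)*(-56 - 8) = -38*(-64) = 2432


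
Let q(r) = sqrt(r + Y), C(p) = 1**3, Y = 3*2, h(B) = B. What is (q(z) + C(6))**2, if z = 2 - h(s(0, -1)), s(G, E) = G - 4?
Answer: 13 + 4*sqrt(3) ≈ 19.928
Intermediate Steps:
s(G, E) = -4 + G
Y = 6
C(p) = 1
z = 6 (z = 2 - (-4 + 0) = 2 - 1*(-4) = 2 + 4 = 6)
q(r) = sqrt(6 + r) (q(r) = sqrt(r + 6) = sqrt(6 + r))
(q(z) + C(6))**2 = (sqrt(6 + 6) + 1)**2 = (sqrt(12) + 1)**2 = (2*sqrt(3) + 1)**2 = (1 + 2*sqrt(3))**2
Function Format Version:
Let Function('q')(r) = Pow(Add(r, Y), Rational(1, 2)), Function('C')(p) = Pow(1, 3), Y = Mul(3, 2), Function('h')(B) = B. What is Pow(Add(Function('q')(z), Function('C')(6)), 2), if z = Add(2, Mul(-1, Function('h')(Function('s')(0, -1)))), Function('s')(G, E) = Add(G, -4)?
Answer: Add(13, Mul(4, Pow(3, Rational(1, 2)))) ≈ 19.928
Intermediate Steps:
Function('s')(G, E) = Add(-4, G)
Y = 6
Function('C')(p) = 1
z = 6 (z = Add(2, Mul(-1, Add(-4, 0))) = Add(2, Mul(-1, -4)) = Add(2, 4) = 6)
Function('q')(r) = Pow(Add(6, r), Rational(1, 2)) (Function('q')(r) = Pow(Add(r, 6), Rational(1, 2)) = Pow(Add(6, r), Rational(1, 2)))
Pow(Add(Function('q')(z), Function('C')(6)), 2) = Pow(Add(Pow(Add(6, 6), Rational(1, 2)), 1), 2) = Pow(Add(Pow(12, Rational(1, 2)), 1), 2) = Pow(Add(Mul(2, Pow(3, Rational(1, 2))), 1), 2) = Pow(Add(1, Mul(2, Pow(3, Rational(1, 2)))), 2)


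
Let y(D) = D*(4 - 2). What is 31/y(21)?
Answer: 31/42 ≈ 0.73810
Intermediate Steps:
y(D) = 2*D (y(D) = D*2 = 2*D)
31/y(21) = 31/((2*21)) = 31/42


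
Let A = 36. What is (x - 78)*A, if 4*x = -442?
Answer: -6786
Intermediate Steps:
x = -221/2 (x = (¼)*(-442) = -221/2 ≈ -110.50)
(x - 78)*A = (-221/2 - 78)*36 = -377/2*36 = -6786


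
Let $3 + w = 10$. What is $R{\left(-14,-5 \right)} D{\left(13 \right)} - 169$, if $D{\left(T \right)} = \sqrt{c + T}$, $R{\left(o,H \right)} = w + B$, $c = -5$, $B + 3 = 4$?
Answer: $-169 + 16 \sqrt{2} \approx -146.37$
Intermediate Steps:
$w = 7$ ($w = -3 + 10 = 7$)
$B = 1$ ($B = -3 + 4 = 1$)
$R{\left(o,H \right)} = 8$ ($R{\left(o,H \right)} = 7 + 1 = 8$)
$D{\left(T \right)} = \sqrt{-5 + T}$
$R{\left(-14,-5 \right)} D{\left(13 \right)} - 169 = 8 \sqrt{-5 + 13} - 169 = 8 \sqrt{8} - 169 = 8 \cdot 2 \sqrt{2} - 169 = 16 \sqrt{2} - 169 = -169 + 16 \sqrt{2}$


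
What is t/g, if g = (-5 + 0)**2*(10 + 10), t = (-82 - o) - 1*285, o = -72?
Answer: -59/100 ≈ -0.59000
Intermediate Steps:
t = -295 (t = (-82 - 1*(-72)) - 1*285 = (-82 + 72) - 285 = -10 - 285 = -295)
g = 500 (g = (-5)**2*20 = 25*20 = 500)
t/g = -295/500 = -295*1/500 = -59/100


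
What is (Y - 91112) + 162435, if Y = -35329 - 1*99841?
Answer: -63847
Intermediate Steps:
Y = -135170 (Y = -35329 - 99841 = -135170)
(Y - 91112) + 162435 = (-135170 - 91112) + 162435 = -226282 + 162435 = -63847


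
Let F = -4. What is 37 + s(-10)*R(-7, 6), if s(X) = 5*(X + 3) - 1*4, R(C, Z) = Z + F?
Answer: -41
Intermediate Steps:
R(C, Z) = -4 + Z (R(C, Z) = Z - 4 = -4 + Z)
s(X) = 11 + 5*X (s(X) = 5*(3 + X) - 4 = (15 + 5*X) - 4 = 11 + 5*X)
37 + s(-10)*R(-7, 6) = 37 + (11 + 5*(-10))*(-4 + 6) = 37 + (11 - 50)*2 = 37 - 39*2 = 37 - 78 = -41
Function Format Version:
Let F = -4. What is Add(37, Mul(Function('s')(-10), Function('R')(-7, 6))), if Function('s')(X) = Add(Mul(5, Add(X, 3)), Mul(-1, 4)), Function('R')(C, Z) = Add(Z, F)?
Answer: -41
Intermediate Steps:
Function('R')(C, Z) = Add(-4, Z) (Function('R')(C, Z) = Add(Z, -4) = Add(-4, Z))
Function('s')(X) = Add(11, Mul(5, X)) (Function('s')(X) = Add(Mul(5, Add(3, X)), -4) = Add(Add(15, Mul(5, X)), -4) = Add(11, Mul(5, X)))
Add(37, Mul(Function('s')(-10), Function('R')(-7, 6))) = Add(37, Mul(Add(11, Mul(5, -10)), Add(-4, 6))) = Add(37, Mul(Add(11, -50), 2)) = Add(37, Mul(-39, 2)) = Add(37, -78) = -41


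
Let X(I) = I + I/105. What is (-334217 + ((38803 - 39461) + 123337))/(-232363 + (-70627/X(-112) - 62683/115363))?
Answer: 41388604466624/45341023507577 ≈ 0.91283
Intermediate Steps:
X(I) = 106*I/105 (X(I) = I + I*(1/105) = I + I/105 = 106*I/105)
(-334217 + ((38803 - 39461) + 123337))/(-232363 + (-70627/X(-112) - 62683/115363)) = (-334217 + ((38803 - 39461) + 123337))/(-232363 + (-70627/((106/105)*(-112)) - 62683/115363)) = (-334217 + (-658 + 123337))/(-232363 + (-70627/(-1696/15) - 62683*1/115363)) = (-334217 + 122679)/(-232363 + (-70627*(-15/1696) - 62683/115363)) = -211538/(-232363 + (1059405/1696 - 62683/115363)) = -211538/(-232363 + 122109828647/195655648) = -211538/(-45341023507577/195655648) = -211538*(-195655648/45341023507577) = 41388604466624/45341023507577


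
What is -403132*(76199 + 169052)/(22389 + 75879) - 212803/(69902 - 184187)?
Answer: -49557757005572/49256835 ≈ -1.0061e+6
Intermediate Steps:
-403132*(76199 + 169052)/(22389 + 75879) - 212803/(69902 - 184187) = -403132/(98268/245251) - 212803/(-114285) = -403132/(98268*(1/245251)) - 212803*(-1/114285) = -403132/98268/245251 + 212803/114285 = -403132*245251/98268 + 212803/114285 = -24717131533/24567 + 212803/114285 = -49557757005572/49256835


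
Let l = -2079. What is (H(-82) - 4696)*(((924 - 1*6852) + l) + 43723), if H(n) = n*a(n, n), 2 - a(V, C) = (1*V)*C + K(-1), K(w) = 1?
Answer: 19522008440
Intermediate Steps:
a(V, C) = 1 - C*V (a(V, C) = 2 - ((1*V)*C + 1) = 2 - (V*C + 1) = 2 - (C*V + 1) = 2 - (1 + C*V) = 2 + (-1 - C*V) = 1 - C*V)
H(n) = n*(1 - n²) (H(n) = n*(1 - n*n) = n*(1 - n²))
(H(-82) - 4696)*(((924 - 1*6852) + l) + 43723) = ((-82 - 1*(-82)³) - 4696)*(((924 - 1*6852) - 2079) + 43723) = ((-82 - 1*(-551368)) - 4696)*(((924 - 6852) - 2079) + 43723) = ((-82 + 551368) - 4696)*((-5928 - 2079) + 43723) = (551286 - 4696)*(-8007 + 43723) = 546590*35716 = 19522008440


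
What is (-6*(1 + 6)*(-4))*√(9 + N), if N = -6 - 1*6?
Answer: 168*I*√3 ≈ 290.98*I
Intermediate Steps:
N = -12 (N = -6 - 6 = -12)
(-6*(1 + 6)*(-4))*√(9 + N) = (-6*(1 + 6)*(-4))*√(9 - 12) = (-6*7*(-4))*√(-3) = (-1*42*(-4))*(I*√3) = (-42*(-4))*(I*√3) = 168*(I*√3) = 168*I*√3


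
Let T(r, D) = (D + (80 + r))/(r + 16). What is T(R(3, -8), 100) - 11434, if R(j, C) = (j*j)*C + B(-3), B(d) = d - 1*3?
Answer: -354505/31 ≈ -11436.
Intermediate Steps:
B(d) = -3 + d (B(d) = d - 3 = -3 + d)
R(j, C) = -6 + C*j**2 (R(j, C) = (j*j)*C + (-3 - 3) = j**2*C - 6 = C*j**2 - 6 = -6 + C*j**2)
T(r, D) = (80 + D + r)/(16 + r)
T(R(3, -8), 100) - 11434 = (80 + 100 + (-6 - 8*3**2))/(16 + (-6 - 8*3**2)) - 11434 = (80 + 100 + (-6 - 8*9))/(16 + (-6 - 8*9)) - 11434 = (80 + 100 + (-6 - 72))/(16 + (-6 - 72)) - 11434 = (80 + 100 - 78)/(16 - 78) - 11434 = 102/(-62) - 11434 = -1/62*102 - 11434 = -51/31 - 11434 = -354505/31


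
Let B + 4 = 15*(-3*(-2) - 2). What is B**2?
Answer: 3136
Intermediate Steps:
B = 56 (B = -4 + 15*(-3*(-2) - 2) = -4 + 15*(6 - 2) = -4 + 15*4 = -4 + 60 = 56)
B**2 = 56**2 = 3136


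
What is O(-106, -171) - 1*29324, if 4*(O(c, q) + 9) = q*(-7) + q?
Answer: -58153/2 ≈ -29077.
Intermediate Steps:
O(c, q) = -9 - 3*q/2 (O(c, q) = -9 + (q*(-7) + q)/4 = -9 + (-7*q + q)/4 = -9 + (-6*q)/4 = -9 - 3*q/2)
O(-106, -171) - 1*29324 = (-9 - 3/2*(-171)) - 1*29324 = (-9 + 513/2) - 29324 = 495/2 - 29324 = -58153/2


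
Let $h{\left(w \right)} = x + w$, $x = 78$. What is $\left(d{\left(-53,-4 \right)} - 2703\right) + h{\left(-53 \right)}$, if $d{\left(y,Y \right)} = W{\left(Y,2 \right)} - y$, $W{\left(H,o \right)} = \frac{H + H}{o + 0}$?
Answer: $-2629$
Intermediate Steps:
$W{\left(H,o \right)} = \frac{2 H}{o}$
$h{\left(w \right)} = 78 + w$
$d{\left(y,Y \right)} = Y - y$ ($d{\left(y,Y \right)} = \frac{2 Y}{2} - y = 2 Y \frac{1}{2} - y = Y - y$)
$\left(d{\left(-53,-4 \right)} - 2703\right) + h{\left(-53 \right)} = \left(\left(-4 - -53\right) - 2703\right) + \left(78 - 53\right) = \left(\left(-4 + 53\right) - 2703\right) + 25 = \left(49 - 2703\right) + 25 = -2654 + 25 = -2629$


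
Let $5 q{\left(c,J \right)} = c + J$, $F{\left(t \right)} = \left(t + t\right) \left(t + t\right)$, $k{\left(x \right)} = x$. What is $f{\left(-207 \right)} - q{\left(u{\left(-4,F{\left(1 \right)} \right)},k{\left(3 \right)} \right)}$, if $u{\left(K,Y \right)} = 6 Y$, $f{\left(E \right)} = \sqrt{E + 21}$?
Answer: $- \frac{27}{5} + i \sqrt{186} \approx -5.4 + 13.638 i$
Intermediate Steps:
$f{\left(E \right)} = \sqrt{21 + E}$
$F{\left(t \right)} = 4 t^{2}$ ($F{\left(t \right)} = 2 t 2 t = 4 t^{2}$)
$q{\left(c,J \right)} = \frac{J}{5} + \frac{c}{5}$ ($q{\left(c,J \right)} = \frac{c + J}{5} = \frac{J + c}{5} = \frac{J}{5} + \frac{c}{5}$)
$f{\left(-207 \right)} - q{\left(u{\left(-4,F{\left(1 \right)} \right)},k{\left(3 \right)} \right)} = \sqrt{21 - 207} - \left(\frac{1}{5} \cdot 3 + \frac{6 \cdot 4 \cdot 1^{2}}{5}\right) = \sqrt{-186} - \left(\frac{3}{5} + \frac{6 \cdot 4 \cdot 1}{5}\right) = i \sqrt{186} - \left(\frac{3}{5} + \frac{6 \cdot 4}{5}\right) = i \sqrt{186} - \left(\frac{3}{5} + \frac{1}{5} \cdot 24\right) = i \sqrt{186} - \left(\frac{3}{5} + \frac{24}{5}\right) = i \sqrt{186} - \frac{27}{5} = - \frac{27}{5} + i \sqrt{186}$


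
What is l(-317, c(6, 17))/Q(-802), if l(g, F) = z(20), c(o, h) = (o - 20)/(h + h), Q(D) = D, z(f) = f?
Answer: -10/401 ≈ -0.024938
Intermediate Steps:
c(o, h) = (-20 + o)/(2*h) (c(o, h) = (-20 + o)/((2*h)) = (-20 + o)*(1/(2*h)) = (-20 + o)/(2*h))
l(g, F) = 20
l(-317, c(6, 17))/Q(-802) = 20/(-802) = 20*(-1/802) = -10/401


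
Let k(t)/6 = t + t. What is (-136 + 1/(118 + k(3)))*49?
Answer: -146601/22 ≈ -6663.7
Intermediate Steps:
k(t) = 12*t (k(t) = 6*(t + t) = 6*(2*t) = 12*t)
(-136 + 1/(118 + k(3)))*49 = (-136 + 1/(118 + 12*3))*49 = (-136 + 1/(118 + 36))*49 = (-136 + 1/154)*49 = -20943/154*49 = -146601/22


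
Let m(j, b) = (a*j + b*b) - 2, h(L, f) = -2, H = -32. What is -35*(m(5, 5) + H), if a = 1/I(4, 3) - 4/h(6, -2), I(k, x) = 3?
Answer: -280/3 ≈ -93.333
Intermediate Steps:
a = 7/3 (a = 1/3 - 4/(-2) = 1*(⅓) - 4*(-½) = ⅓ + 2 = 7/3 ≈ 2.3333)
m(j, b) = -2 + b² + 7*j/3 (m(j, b) = (7*j/3 + b*b) - 2 = (7*j/3 + b²) - 2 = (b² + 7*j/3) - 2 = -2 + b² + 7*j/3)
-35*(m(5, 5) + H) = -35*((-2 + 5² + (7/3)*5) - 32) = -35*((-2 + 25 + 35/3) - 32) = -35*(104/3 - 32) = -35*8/3 = -280/3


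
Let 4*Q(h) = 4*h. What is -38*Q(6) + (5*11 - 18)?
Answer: -191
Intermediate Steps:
Q(h) = h (Q(h) = (4*h)/4 = h)
-38*Q(6) + (5*11 - 18) = -38*6 + (5*11 - 18) = -228 + (55 - 18) = -228 + 37 = -191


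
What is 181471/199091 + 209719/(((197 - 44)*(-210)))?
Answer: -35922502199/6396793830 ≈ -5.6157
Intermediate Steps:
181471/199091 + 209719/(((197 - 44)*(-210))) = 181471*(1/199091) + 209719/((153*(-210))) = 181471/199091 + 209719/(-32130) = 181471/199091 + 209719*(-1/32130) = 181471/199091 - 209719/32130 = -35922502199/6396793830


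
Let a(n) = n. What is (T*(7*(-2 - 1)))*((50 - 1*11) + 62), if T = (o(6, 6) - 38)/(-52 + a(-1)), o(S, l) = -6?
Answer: -93324/53 ≈ -1760.8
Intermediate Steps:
T = 44/53 (T = (-6 - 38)/(-52 - 1) = -44/(-53) = -44*(-1/53) = 44/53 ≈ 0.83019)
(T*(7*(-2 - 1)))*((50 - 1*11) + 62) = (44*(7*(-2 - 1))/53)*((50 - 1*11) + 62) = (44*(7*(-3))/53)*((50 - 11) + 62) = ((44/53)*(-21))*(39 + 62) = -924/53*101 = -93324/53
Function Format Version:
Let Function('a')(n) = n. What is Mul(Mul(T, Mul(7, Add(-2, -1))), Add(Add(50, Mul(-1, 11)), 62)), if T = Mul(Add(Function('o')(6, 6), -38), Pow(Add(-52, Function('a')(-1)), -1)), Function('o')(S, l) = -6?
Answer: Rational(-93324, 53) ≈ -1760.8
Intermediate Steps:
T = Rational(44, 53) (T = Mul(Add(-6, -38), Pow(Add(-52, -1), -1)) = Mul(-44, Pow(-53, -1)) = Mul(-44, Rational(-1, 53)) = Rational(44, 53) ≈ 0.83019)
Mul(Mul(T, Mul(7, Add(-2, -1))), Add(Add(50, Mul(-1, 11)), 62)) = Mul(Mul(Rational(44, 53), Mul(7, Add(-2, -1))), Add(Add(50, Mul(-1, 11)), 62)) = Mul(Mul(Rational(44, 53), Mul(7, -3)), Add(Add(50, -11), 62)) = Mul(Mul(Rational(44, 53), -21), Add(39, 62)) = Mul(Rational(-924, 53), 101) = Rational(-93324, 53)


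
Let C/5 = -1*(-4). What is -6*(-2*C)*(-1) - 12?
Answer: -252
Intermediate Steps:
C = 20 (C = 5*(-1*(-4)) = 5*4 = 20)
-6*(-2*C)*(-1) - 12 = -6*(-2*20)*(-1) - 12 = -(-240)*(-1) - 12 = -6*40 - 12 = -240 - 12 = -252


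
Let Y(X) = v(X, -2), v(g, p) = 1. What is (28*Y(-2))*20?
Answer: 560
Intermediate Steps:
Y(X) = 1
(28*Y(-2))*20 = (28*1)*20 = 28*20 = 560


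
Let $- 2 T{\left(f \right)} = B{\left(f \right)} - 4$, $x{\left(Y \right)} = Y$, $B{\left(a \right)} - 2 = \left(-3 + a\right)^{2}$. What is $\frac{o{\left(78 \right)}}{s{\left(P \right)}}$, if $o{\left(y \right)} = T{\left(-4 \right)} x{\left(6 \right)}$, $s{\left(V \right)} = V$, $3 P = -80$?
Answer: $\frac{423}{80} \approx 5.2875$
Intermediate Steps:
$P = - \frac{80}{3}$ ($P = \frac{1}{3} \left(-80\right) = - \frac{80}{3} \approx -26.667$)
$B{\left(a \right)} = 2 + \left(-3 + a\right)^{2}$
$T{\left(f \right)} = 1 - \frac{\left(-3 + f\right)^{2}}{2}$ ($T{\left(f \right)} = - \frac{\left(2 + \left(-3 + f\right)^{2}\right) - 4}{2} = - \frac{-2 + \left(-3 + f\right)^{2}}{2} = 1 - \frac{\left(-3 + f\right)^{2}}{2}$)
$o{\left(y \right)} = -141$ ($o{\left(y \right)} = \left(1 - \frac{\left(-3 - 4\right)^{2}}{2}\right) 6 = \left(1 - \frac{\left(-7\right)^{2}}{2}\right) 6 = \left(1 - \frac{49}{2}\right) 6 = \left(- \frac{47}{2}\right) 6 = -141$)
$\frac{o{\left(78 \right)}}{s{\left(P \right)}} = - \frac{141}{- \frac{80}{3}} = \left(-141\right) \left(- \frac{3}{80}\right) = \frac{423}{80}$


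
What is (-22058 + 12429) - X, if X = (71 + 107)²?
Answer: -41313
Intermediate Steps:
X = 31684 (X = 178² = 31684)
(-22058 + 12429) - X = (-22058 + 12429) - 1*31684 = -9629 - 31684 = -41313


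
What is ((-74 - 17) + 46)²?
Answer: 2025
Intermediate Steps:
((-74 - 17) + 46)² = (-91 + 46)² = (-45)² = 2025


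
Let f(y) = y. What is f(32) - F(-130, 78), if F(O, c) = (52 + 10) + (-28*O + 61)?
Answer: -3731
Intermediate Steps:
F(O, c) = 123 - 28*O (F(O, c) = 62 + (61 - 28*O) = 123 - 28*O)
f(32) - F(-130, 78) = 32 - (123 - 28*(-130)) = 32 - (123 + 3640) = 32 - 1*3763 = 32 - 3763 = -3731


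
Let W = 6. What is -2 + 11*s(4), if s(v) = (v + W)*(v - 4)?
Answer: -2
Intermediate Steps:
s(v) = (-4 + v)*(6 + v) (s(v) = (v + 6)*(v - 4) = (6 + v)*(-4 + v) = (-4 + v)*(6 + v))
-2 + 11*s(4) = -2 + 11*(-24 + 4**2 + 2*4) = -2 + 11*(-24 + 16 + 8) = -2 + 11*0 = -2 + 0 = -2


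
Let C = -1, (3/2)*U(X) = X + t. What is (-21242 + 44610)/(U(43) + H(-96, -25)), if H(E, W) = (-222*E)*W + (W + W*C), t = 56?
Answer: -11684/266367 ≈ -0.043864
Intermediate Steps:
U(X) = 112/3 + 2*X/3 (U(X) = 2*(X + 56)/3 = 2*(56 + X)/3 = 112/3 + 2*X/3)
H(E, W) = -222*E*W (H(E, W) = (-222*E)*W + (W + W*(-1)) = -222*E*W + (W - W) = -222*E*W + 0 = -222*E*W)
(-21242 + 44610)/(U(43) + H(-96, -25)) = (-21242 + 44610)/((112/3 + (⅔)*43) - 222*(-96)*(-25)) = 23368/((112/3 + 86/3) - 532800) = 23368/(66 - 532800) = 23368/(-532734) = 23368*(-1/532734) = -11684/266367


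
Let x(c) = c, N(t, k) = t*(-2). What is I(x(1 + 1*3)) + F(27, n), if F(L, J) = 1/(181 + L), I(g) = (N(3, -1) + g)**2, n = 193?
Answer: 833/208 ≈ 4.0048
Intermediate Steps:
N(t, k) = -2*t
I(g) = (-6 + g)**2 (I(g) = (-2*3 + g)**2 = (-6 + g)**2)
I(x(1 + 1*3)) + F(27, n) = (-6 + (1 + 1*3))**2 + 1/(181 + 27) = (-6 + (1 + 3))**2 + 1/208 = (-6 + 4)**2 + 1/208 = (-2)**2 + 1/208 = 4 + 1/208 = 833/208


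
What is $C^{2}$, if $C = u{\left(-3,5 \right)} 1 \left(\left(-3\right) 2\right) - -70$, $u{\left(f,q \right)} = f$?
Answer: $7744$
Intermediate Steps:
$C = 88$ ($C = \left(-3\right) 1 \left(\left(-3\right) 2\right) - -70 = \left(-3\right) \left(-6\right) + 70 = 18 + 70 = 88$)
$C^{2} = 88^{2} = 7744$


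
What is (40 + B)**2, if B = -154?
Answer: 12996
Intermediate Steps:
(40 + B)**2 = (40 - 154)**2 = (-114)**2 = 12996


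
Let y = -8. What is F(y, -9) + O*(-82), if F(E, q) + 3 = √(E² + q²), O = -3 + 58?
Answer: -4513 + √145 ≈ -4501.0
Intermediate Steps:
O = 55
F(E, q) = -3 + √(E² + q²)
F(y, -9) + O*(-82) = (-3 + √((-8)² + (-9)²)) + 55*(-82) = (-3 + √(64 + 81)) - 4510 = (-3 + √145) - 4510 = -4513 + √145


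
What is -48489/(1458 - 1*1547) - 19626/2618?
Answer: 62598744/116501 ≈ 537.32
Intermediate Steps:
-48489/(1458 - 1*1547) - 19626/2618 = -48489/(1458 - 1547) - 19626*1/2618 = -48489/(-89) - 9813/1309 = -48489*(-1/89) - 9813/1309 = 48489/89 - 9813/1309 = 62598744/116501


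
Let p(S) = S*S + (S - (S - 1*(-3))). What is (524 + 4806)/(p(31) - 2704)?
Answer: -2665/873 ≈ -3.0527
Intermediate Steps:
p(S) = -3 + S² (p(S) = S² + (S - (S + 3)) = S² + (S - (3 + S)) = S² + (S + (-3 - S)) = S² - 3 = -3 + S²)
(524 + 4806)/(p(31) - 2704) = (524 + 4806)/((-3 + 31²) - 2704) = 5330/((-3 + 961) - 2704) = 5330/(958 - 2704) = 5330/(-1746) = 5330*(-1/1746) = -2665/873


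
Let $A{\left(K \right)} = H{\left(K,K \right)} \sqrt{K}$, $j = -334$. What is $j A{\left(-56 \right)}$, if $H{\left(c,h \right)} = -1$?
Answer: $668 i \sqrt{14} \approx 2499.4 i$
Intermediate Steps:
$A{\left(K \right)} = - \sqrt{K}$
$j A{\left(-56 \right)} = - 334 \left(- \sqrt{-56}\right) = - 334 \left(- 2 i \sqrt{14}\right) = 668 i \sqrt{14}$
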